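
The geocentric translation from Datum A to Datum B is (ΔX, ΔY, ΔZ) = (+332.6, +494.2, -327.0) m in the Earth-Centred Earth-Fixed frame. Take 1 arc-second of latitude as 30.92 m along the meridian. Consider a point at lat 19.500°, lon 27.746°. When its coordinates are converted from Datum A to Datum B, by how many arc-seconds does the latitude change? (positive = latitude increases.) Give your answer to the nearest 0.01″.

sin φ = 0.333807, cos φ = 0.942641, sin λ = 0.465553, cos λ = 0.885020.
North component: ΔN = −sin φ cos λ·ΔX − sin φ sin λ·ΔY + cos φ·ΔZ = −(0.333807)(0.885020)(332.6) − (0.333807)(0.465553)(494.2) + (0.942641)(-327.0) = -483.30 m.
1° of latitude spans 3600 × 30.92 = 111312 m, so Δφ = -483.30 / 111312 × 3600 = -15.631″.

Δφ = -15.63″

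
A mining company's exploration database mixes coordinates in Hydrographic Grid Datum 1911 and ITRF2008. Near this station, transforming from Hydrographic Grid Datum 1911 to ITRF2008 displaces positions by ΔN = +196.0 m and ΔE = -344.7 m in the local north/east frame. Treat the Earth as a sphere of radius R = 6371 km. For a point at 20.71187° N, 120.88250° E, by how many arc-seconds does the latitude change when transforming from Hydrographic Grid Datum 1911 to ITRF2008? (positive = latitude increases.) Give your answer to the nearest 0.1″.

On a sphere of radius R, 1 rad of latitude = R, so Δφ = ΔN / R = 196.0 / 6371000 = 3.0764e-05 rad = 6.346″.

Δφ = 6.3″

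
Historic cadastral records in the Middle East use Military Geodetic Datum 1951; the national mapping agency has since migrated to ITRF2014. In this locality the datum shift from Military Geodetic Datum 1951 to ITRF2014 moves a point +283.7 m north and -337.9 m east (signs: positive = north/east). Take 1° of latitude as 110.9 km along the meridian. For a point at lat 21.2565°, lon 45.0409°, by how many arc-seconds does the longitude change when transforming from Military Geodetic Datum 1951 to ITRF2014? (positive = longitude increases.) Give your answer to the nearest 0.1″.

Δλ = -11.8″

At latitude 21.2565°, cos φ = 0.931967.
1° of longitude at this latitude = 110.9 × cos φ = 103.36 km, so Δλ = -337.9 / 103355.1 = -0.0032693° = -11.770″.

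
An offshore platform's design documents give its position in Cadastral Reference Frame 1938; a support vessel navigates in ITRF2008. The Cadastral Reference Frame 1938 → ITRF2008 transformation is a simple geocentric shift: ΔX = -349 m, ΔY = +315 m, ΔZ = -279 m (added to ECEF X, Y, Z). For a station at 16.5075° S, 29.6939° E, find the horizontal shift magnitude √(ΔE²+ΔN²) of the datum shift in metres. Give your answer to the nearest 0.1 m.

543.2 m

The local east axis at (φ, λ) is (−sin λ, cos λ, 0), so ΔE = −sin(29.6939°)·(-349) + cos(29.6939°)·315 = 446.52 m.
The local north axis is (−sin φ cos λ, −sin φ sin λ, cos φ), giving ΔN = -86.143 + 44.337 − 267.500 = -309.31 m.
Horizontal magnitude = √(ΔE² + ΔN²) = √(446.52² + (-309.31)²) = 543.18 m.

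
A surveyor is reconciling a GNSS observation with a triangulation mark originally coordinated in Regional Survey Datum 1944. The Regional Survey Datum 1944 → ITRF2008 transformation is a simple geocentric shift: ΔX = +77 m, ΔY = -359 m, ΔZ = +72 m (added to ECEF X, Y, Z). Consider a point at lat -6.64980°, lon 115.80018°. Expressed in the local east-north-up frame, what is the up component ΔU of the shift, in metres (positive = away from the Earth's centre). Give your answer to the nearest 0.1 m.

At φ = -6.64980°, λ = 115.80018°: sin φ = -0.115801, cos φ = 0.993272, sin λ = 0.900317, cos λ = -0.435234.
ΔU = cos φ cos λ·ΔX + cos φ sin λ·ΔY + sin φ·ΔZ = (0.993272)(-0.435234)(77) + (0.993272)(0.900317)(-359) + (-0.115801)(72) = -362.66 m.

ΔU = -362.7 m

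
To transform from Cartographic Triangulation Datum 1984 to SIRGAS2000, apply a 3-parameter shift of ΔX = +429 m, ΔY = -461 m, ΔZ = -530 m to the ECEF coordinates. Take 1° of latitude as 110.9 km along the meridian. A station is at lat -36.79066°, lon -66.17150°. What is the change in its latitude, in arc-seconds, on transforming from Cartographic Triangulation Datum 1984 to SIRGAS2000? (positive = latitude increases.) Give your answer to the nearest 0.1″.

sin φ = -0.598893, cos φ = 0.800829, sin λ = -0.914759, cos λ = 0.404000.
North component: ΔN = −sin φ cos λ·ΔX − sin φ sin λ·ΔY + cos φ·ΔZ = −(-0.598893)(0.404000)(429) − (-0.598893)(-0.914759)(-461) + (0.800829)(-530) = -68.09 m.
1° of latitude spans 110900 m, so Δφ = -68.09 / 110900 × 3600 = -2.210″.

Δφ = -2.2″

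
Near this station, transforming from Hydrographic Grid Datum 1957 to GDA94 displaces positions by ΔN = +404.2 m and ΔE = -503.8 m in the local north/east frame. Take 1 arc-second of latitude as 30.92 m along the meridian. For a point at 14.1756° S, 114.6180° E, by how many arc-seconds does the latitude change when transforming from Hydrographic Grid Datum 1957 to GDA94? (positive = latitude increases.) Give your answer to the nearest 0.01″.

Δφ = 13.07″

1″ of latitude = 30.92 m, so Δφ = 404.2 / 30.92 = 13.072″.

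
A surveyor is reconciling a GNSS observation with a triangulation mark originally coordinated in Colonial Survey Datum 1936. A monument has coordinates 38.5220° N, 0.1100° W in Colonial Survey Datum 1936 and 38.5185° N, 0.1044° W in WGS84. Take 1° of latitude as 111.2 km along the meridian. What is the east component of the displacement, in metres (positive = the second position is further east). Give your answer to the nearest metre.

ΔE = 487 m

Δφ = 38.5185° − 38.5220° = -0.0035°; Δλ = -0.1044° − -0.1100° = +0.0056°.
ΔN = Δφ × 111200 = -389.2 m; ΔE = Δλ × 111200 × cos(38.5220°) = +0.0056 × 111200 × 0.782369 = 487.2 m.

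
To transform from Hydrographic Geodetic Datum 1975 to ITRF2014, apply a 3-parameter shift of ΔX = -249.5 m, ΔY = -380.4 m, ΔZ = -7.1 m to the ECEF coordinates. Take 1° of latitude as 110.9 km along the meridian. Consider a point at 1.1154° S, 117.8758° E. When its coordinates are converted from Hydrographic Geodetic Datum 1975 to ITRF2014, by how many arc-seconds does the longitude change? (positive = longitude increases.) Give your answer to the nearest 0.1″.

sin φ = -0.019466, cos φ = 0.999811, sin λ = 0.883963, cos λ = -0.467556.
East component: ΔE = −sin λ·ΔX + cos λ·ΔY = −(0.883963)(-249.5) + (-0.467556)(-380.4) = 398.41 m.
1° of latitude spans 110900 m; at latitude φ, 1° of longitude spans that × cos φ = 110879.0 m, so Δλ = 398.41 / 110879.0 × 3600 = 12.935″.

Δλ = 12.9″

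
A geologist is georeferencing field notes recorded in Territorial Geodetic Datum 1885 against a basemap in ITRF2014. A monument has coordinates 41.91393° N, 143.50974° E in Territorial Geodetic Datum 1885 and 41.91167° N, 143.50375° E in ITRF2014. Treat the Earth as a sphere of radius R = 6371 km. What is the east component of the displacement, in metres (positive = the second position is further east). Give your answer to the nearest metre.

ΔE = -496 m

Δφ = 41.91167° − 41.91393° = -0.00226°; Δλ = 143.50375° − 143.50974° = -0.00599°.
1° along a meridian = πR/180 = 111195 m.
ΔN = Δφ × 111195 = -251.3 m; ΔE = Δλ × 111195 × cos(41.91393°) = -0.00599 × 111195 × 0.744149 = -495.6 m.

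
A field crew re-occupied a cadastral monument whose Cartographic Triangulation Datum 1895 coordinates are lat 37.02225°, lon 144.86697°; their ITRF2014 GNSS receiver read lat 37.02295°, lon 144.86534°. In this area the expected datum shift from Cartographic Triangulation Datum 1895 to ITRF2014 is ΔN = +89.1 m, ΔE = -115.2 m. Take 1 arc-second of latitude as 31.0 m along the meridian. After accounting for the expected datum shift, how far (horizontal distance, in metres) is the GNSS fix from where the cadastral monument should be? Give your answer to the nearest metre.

32 m

Observed coordinate differences: Δφ = +0.00070°, Δλ = -0.00163°.
Converting to metres (1° lat = 111600 m, cos φ = 0.798402): observed ΔN = 78.1 m, observed ΔE = -145.2 m.
Subtracting the expected shift leaves a residual of 78.1 − (89.1) = -11.0 m north and -145.2 − (-115.2) = -30.0 m east.
Residual distance = √((-11.0)² + (-30.0)²) = 32.0 m.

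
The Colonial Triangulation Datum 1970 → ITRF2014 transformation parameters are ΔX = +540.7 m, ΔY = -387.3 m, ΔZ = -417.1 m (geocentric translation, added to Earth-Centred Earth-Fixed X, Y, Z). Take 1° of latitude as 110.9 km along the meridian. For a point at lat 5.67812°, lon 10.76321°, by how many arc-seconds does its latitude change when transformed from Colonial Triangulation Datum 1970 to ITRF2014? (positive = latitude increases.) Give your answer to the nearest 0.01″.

sin φ = 0.098940, cos φ = 0.995093, sin λ = 0.186751, cos λ = 0.982407.
North component: ΔN = −sin φ cos λ·ΔX − sin φ sin λ·ΔY + cos φ·ΔZ = −(0.098940)(0.982407)(540.7) − (0.098940)(0.186751)(-387.3) + (0.995093)(-417.1) = -460.45 m.
1° of latitude spans 110900 m, so Δφ = -460.45 / 110900 × 3600 = -14.947″.

Δφ = -14.95″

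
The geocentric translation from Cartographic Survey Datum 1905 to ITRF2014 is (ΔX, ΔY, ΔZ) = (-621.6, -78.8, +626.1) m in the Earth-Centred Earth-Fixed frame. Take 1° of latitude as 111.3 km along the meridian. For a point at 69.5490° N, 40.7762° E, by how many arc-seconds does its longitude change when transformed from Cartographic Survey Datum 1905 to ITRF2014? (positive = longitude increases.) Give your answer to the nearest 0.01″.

Δλ = 32.06″

sin φ = 0.936971, cos φ = 0.349406, sin λ = 0.653106, cos λ = 0.757266.
East component: ΔE = −sin λ·ΔX + cos λ·ΔY = −(0.653106)(-621.6) + (0.757266)(-78.8) = 346.30 m.
1° of latitude spans 111300 m; at latitude φ, 1° of longitude spans that × cos φ = 38888.9 m, so Δλ = 346.30 / 38888.9 × 3600 = 32.057″.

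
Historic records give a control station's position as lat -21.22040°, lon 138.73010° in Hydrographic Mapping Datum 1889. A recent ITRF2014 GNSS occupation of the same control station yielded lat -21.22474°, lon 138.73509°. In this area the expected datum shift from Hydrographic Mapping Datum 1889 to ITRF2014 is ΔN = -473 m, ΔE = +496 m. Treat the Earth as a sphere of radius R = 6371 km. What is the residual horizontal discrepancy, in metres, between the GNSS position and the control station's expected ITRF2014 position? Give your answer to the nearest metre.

Observed coordinate differences: Δφ = -0.00434°, Δλ = +0.00499°.
Converting to metres (1° lat = 111195 m, cos φ = 0.932195): observed ΔN = -482.6 m, observed ΔE = 517.2 m.
Subtracting the expected shift leaves a residual of -482.6 − (-473) = -9.6 m north and 517.2 − (496) = 21.2 m east.
Residual distance = √((-9.6)² + 21.2²) = 23.3 m.

23 m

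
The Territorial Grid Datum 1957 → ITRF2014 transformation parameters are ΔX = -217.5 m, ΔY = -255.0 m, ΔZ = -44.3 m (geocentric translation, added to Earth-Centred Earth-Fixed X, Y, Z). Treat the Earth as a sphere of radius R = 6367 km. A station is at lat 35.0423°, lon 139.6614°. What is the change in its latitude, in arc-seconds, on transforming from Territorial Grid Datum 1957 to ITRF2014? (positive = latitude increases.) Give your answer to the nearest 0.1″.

sin φ = 0.574181, cos φ = 0.818728, sin λ = 0.647303, cos λ = -0.762232.
North component: ΔN = −sin φ cos λ·ΔX − sin φ sin λ·ΔY + cos φ·ΔZ = −(0.574181)(-0.762232)(-217.5) − (0.574181)(0.647303)(-255.0) + (0.818728)(-44.3) = -36.68 m.
1° of latitude spans πR/180 = 111125 m, so Δφ = -36.68 / 111125 × 3600 = -1.188″.

Δφ = -1.2″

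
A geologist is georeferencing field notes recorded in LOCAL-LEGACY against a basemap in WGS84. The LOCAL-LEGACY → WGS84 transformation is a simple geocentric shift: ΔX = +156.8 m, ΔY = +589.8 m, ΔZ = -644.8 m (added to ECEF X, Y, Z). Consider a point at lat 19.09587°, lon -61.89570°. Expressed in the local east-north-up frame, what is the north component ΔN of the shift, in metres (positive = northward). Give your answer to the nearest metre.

At φ = 19.09587°, λ = -61.89570°: sin φ = 0.327150, cos φ = 0.944972, sin λ = -0.882092, cos λ = 0.471078.
ΔN = −sin φ cos λ·ΔX − sin φ sin λ·ΔY + cos φ·ΔZ = −(0.327150)(0.471078)(156.8) − (0.327150)(-0.882092)(589.8) + (0.944972)(-644.8) = -463.28 m.

ΔN = -463 m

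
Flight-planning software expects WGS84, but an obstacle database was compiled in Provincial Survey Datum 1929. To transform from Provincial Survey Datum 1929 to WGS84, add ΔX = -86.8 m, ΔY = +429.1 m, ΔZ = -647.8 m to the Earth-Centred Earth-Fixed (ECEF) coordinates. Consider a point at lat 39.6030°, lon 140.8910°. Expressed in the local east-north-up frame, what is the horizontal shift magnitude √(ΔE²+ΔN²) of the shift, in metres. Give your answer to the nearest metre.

The local east axis at (φ, λ) is (−sin λ, cos λ, 0), so ΔE = −sin(140.8910°)·(-86.8) + cos(140.8910°)·429.1 = -278.21 m.
The local north axis is (−sin φ cos λ, −sin φ sin λ, cos φ), giving ΔN = -42.935 − 172.546 − 499.117 = -714.60 m.
Horizontal magnitude = √(ΔE² + ΔN²) = √((-278.21)² + (-714.60)²) = 766.84 m.

767 m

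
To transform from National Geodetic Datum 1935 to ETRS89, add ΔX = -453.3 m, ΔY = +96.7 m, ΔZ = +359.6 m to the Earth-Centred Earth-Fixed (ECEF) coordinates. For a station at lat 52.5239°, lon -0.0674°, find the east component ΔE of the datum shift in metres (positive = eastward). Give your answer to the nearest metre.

ΔE = 96 m

At φ = 52.5239°, λ = -0.0674°: sin φ = 0.793607, cos φ = 0.608430, sin λ = -0.001176, cos λ = 0.999999.
ΔE = −sin λ·ΔX + cos λ·ΔY = −(-0.001176)·(-453.3) + (0.999999)·(96.7) = 96.17 m.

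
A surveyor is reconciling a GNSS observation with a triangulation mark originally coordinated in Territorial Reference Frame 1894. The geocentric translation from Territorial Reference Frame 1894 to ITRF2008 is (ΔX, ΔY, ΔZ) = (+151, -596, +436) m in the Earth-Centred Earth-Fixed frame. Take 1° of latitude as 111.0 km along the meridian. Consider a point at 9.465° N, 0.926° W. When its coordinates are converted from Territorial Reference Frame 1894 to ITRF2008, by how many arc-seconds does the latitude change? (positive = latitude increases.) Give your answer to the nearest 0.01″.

sin φ = 0.164445, cos φ = 0.986386, sin λ = -0.016161, cos λ = 0.999869.
North component: ΔN = −sin φ cos λ·ΔX − sin φ sin λ·ΔY + cos φ·ΔZ = −(0.164445)(0.999869)(151) − (0.164445)(-0.016161)(-596) + (0.986386)(436) = 403.65 m.
1° of latitude spans 111000 m, so Δφ = 403.65 / 111000 × 3600 = 13.091″.

Δφ = 13.09″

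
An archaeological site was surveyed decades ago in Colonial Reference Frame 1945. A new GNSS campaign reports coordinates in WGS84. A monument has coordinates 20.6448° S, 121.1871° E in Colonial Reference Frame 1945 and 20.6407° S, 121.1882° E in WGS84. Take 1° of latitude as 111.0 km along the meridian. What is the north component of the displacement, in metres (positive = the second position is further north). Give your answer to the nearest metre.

ΔN = 455 m

Δφ = -20.6407° − -20.6448° = +0.0041°; Δλ = 121.1882° − 121.1871° = +0.0011°.
ΔN = Δφ × 111000 = 455.1 m; ΔE = Δλ × 111000 × cos(-20.6448°) = +0.0011 × 111000 × 0.935784 = 114.3 m.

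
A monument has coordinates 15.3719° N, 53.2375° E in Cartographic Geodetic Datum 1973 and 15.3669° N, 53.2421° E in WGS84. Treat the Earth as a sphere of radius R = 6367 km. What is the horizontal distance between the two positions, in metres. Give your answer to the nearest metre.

743 m

Δφ = 15.3669° − 15.3719° = -0.0050°; Δλ = 53.2421° − 53.2375° = +0.0046°.
1° along a meridian = πR/180 = 111125 m.
ΔN = Δφ × 111125 = -555.6 m; ΔE = Δλ × 111125 × cos(15.3719°) = +0.0046 × 111125 × 0.964226 = 492.9 m.
Distance = √(ΔE² + ΔN²) = √(492.9² + (-555.6)²) = 742.7 m.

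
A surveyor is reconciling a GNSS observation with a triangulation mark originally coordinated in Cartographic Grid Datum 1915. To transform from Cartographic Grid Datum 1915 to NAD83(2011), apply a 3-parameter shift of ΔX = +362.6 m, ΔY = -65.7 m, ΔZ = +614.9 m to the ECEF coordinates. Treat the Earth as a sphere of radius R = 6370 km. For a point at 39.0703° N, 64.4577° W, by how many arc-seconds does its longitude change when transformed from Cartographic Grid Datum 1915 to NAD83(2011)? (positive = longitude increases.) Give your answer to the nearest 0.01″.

sin φ = 0.630273, cos φ = 0.776373, sin λ = -0.902267, cos λ = 0.431177.
East component: ΔE = −sin λ·ΔX + cos λ·ΔY = −(-0.902267)(362.6) + (0.431177)(-65.7) = 298.83 m.
1° of latitude spans πR/180 = 111177 m; at latitude φ, 1° of longitude spans that × cos φ = 86315.2 m, so Δλ = 298.83 / 86315.2 × 3600 = 12.464″.

Δλ = 12.46″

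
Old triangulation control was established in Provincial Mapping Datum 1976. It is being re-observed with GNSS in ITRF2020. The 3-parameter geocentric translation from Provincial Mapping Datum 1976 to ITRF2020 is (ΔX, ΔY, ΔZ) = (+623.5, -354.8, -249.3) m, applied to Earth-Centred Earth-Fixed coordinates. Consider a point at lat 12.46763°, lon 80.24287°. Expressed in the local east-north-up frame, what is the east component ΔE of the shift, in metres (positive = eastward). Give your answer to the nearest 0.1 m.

At φ = 12.46763°, λ = 80.24287°: sin φ = 0.215888, cos φ = 0.976418, sin λ = 0.985535, cos λ = 0.169472.
ΔE = −sin λ·ΔX + cos λ·ΔY = −(0.985535)·(623.5) + (0.169472)·(-354.8) = -674.61 m.

ΔE = -674.6 m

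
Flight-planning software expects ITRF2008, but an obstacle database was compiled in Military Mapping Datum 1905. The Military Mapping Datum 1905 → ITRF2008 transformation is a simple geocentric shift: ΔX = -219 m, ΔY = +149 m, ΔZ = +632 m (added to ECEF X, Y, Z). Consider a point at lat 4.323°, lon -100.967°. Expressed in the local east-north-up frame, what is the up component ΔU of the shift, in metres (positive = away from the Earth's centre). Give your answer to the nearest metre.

ΔU = -57 m

The local up (radial) axis is (cos φ cos λ, cos φ sin λ, sin φ), giving ΔU = 41.545 − 145.863 + 47.640 = -56.68 m.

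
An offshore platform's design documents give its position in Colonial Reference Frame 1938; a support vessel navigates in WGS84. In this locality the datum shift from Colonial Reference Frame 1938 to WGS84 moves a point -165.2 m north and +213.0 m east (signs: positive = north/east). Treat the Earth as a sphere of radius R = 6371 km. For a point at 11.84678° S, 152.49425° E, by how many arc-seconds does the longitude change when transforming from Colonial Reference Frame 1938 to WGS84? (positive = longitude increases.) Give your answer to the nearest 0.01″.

Δλ = 7.05″

At latitude -11.84678°, cos φ = 0.978700.
One radian of longitude at latitude φ spans R cos φ, so Δλ = ΔE / (R cos φ) = 213.0 / (6371000 × 0.978700) = 3.4160e-05 rad = 7.046″.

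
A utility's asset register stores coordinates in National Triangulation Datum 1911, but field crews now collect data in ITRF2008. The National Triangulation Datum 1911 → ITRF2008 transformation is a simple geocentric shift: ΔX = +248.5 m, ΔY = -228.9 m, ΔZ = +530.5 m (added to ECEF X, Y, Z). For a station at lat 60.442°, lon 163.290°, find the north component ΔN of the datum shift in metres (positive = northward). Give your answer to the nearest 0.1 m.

ΔN = 526.0 m

At φ = 60.442°, λ = 163.290°: sin φ = 0.869857, cos φ = 0.493304, sin λ = 0.287528, cos λ = -0.957772.
ΔN = −sin φ cos λ·ΔX − sin φ sin λ·ΔY + cos φ·ΔZ = −(0.869857)(-0.957772)(248.5) − (0.869857)(0.287528)(-228.9) + (0.493304)(530.5) = 525.98 m.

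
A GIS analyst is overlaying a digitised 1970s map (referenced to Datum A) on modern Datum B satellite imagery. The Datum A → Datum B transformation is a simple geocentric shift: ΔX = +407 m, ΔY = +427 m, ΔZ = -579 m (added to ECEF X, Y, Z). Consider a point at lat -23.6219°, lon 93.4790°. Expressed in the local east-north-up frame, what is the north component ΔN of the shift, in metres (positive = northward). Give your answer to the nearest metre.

ΔN = -370 m

At φ = -23.6219°, λ = 93.4790°: sin φ = -0.400699, cos φ = 0.916210, sin λ = 0.998157, cos λ = -0.060683.
ΔN = −sin φ cos λ·ΔX − sin φ sin λ·ΔY + cos φ·ΔZ = −(-0.400699)(-0.060683)(407) − (-0.400699)(0.998157)(427) + (0.916210)(-579) = -369.60 m.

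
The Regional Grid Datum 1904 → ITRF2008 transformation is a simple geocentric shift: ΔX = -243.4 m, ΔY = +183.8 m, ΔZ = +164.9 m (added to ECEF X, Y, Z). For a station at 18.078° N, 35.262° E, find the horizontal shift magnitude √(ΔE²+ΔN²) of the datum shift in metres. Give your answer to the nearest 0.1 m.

344.8 m

At φ = 18.078°, λ = 35.262°: sin φ = 0.310311, cos φ = 0.950635, sin λ = 0.577316, cos λ = 0.816521.
ΔE = −sin λ·ΔX + cos λ·ΔY = −(0.577316)·(-243.4) + (0.816521)·(183.8) = 290.60 m.
ΔN = −sin φ cos λ·ΔX − sin φ sin λ·ΔY + cos φ·ΔZ = −(0.310311)(0.816521)(-243.4) − (0.310311)(0.577316)(183.8) + (0.950635)(164.9) = 185.50 m.
Horizontal magnitude = √(ΔE² + ΔN²) = √(290.60² + 185.50²) = 344.76 m.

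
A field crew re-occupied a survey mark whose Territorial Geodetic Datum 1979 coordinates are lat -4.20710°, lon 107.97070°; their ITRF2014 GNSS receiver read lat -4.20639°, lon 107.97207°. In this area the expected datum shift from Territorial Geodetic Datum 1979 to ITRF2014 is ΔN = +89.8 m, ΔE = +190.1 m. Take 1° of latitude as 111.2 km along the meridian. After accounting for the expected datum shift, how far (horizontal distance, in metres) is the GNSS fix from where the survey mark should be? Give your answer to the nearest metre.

40 m

Observed coordinate differences: Δφ = +0.00071°, Δλ = +0.00137°.
Converting to metres (1° lat = 111200 m, cos φ = 0.997305): observed ΔN = 79.0 m, observed ΔE = 151.9 m.
Subtracting the expected shift leaves a residual of 79.0 − (89.8) = -10.8 m north and 151.9 − (190.1) = -38.2 m east.
Residual distance = √((-10.8)² + (-38.2)²) = 39.7 m.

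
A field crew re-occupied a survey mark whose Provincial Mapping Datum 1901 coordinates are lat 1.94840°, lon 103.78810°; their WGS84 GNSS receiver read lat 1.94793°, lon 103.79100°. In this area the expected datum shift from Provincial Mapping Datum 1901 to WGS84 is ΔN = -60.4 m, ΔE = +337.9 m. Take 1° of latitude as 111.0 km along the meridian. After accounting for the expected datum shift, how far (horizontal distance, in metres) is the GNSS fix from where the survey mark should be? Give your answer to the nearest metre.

18 m

Observed coordinate differences: Δφ = -0.00047°, Δλ = +0.00290°.
Converting to metres (1° lat = 111000 m, cos φ = 0.999422): observed ΔN = -52.2 m, observed ΔE = 321.7 m.
Subtracting the expected shift leaves a residual of -52.2 − (-60.4) = 8.2 m north and 321.7 − (337.9) = -16.2 m east.
Residual distance = √(8.2² + (-16.2)²) = 18.2 m.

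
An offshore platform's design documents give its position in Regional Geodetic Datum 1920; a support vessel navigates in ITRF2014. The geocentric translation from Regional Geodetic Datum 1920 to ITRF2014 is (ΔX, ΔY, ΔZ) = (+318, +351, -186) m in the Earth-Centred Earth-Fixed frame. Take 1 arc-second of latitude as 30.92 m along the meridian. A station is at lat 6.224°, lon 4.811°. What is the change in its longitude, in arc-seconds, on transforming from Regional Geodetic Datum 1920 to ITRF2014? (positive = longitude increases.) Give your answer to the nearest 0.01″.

sin φ = 0.108416, cos φ = 0.994106, sin λ = 0.083869, cos λ = 0.996477.
East component: ΔE = −sin λ·ΔX + cos λ·ΔY = −(0.083869)(318) + (0.996477)(351) = 323.09 m.
1° of latitude spans 3600 × 30.92 = 111312 m; at latitude φ, 1° of longitude spans that × cos φ = 110655.9 m, so Δλ = 323.09 / 110655.9 × 3600 = 10.511″.

Δλ = 10.51″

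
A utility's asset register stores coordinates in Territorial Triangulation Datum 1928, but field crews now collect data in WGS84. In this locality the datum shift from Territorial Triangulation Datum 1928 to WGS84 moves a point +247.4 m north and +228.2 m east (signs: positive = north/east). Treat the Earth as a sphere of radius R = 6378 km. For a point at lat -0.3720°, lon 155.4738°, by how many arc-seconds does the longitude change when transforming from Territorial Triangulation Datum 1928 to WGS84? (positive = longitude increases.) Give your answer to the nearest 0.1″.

Δλ = 7.4″

At latitude -0.3720°, cos φ = 0.999979.
One radian of longitude at latitude φ spans R cos φ, so Δλ = ΔE / (R cos φ) = 228.2 / (6378000 × 0.999979) = 3.5780e-05 rad = 7.380″.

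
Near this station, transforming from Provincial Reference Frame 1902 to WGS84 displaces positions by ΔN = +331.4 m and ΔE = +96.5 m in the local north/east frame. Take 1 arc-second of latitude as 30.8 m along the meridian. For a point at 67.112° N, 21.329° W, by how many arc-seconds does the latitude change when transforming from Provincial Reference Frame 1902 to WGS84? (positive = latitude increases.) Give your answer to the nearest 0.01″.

Δφ = 10.76″

1″ of latitude = 30.80 m, so Δφ = 331.4 / 30.80 = 10.760″.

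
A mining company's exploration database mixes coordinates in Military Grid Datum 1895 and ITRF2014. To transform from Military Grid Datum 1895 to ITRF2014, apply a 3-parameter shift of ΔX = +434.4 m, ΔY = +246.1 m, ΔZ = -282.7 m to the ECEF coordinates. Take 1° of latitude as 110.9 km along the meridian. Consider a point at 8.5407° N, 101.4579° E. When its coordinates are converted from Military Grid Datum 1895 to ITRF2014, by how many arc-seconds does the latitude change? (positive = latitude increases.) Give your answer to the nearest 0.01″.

sin φ = 0.148512, cos φ = 0.988911, sin λ = 0.980071, cos λ = -0.198648.
North component: ΔN = −sin φ cos λ·ΔX − sin φ sin λ·ΔY + cos φ·ΔZ = −(0.148512)(-0.198648)(434.4) − (0.148512)(0.980071)(246.1) + (0.988911)(-282.7) = -302.57 m.
1° of latitude spans 110900 m, so Δφ = -302.57 / 110900 × 3600 = -9.822″.

Δφ = -9.82″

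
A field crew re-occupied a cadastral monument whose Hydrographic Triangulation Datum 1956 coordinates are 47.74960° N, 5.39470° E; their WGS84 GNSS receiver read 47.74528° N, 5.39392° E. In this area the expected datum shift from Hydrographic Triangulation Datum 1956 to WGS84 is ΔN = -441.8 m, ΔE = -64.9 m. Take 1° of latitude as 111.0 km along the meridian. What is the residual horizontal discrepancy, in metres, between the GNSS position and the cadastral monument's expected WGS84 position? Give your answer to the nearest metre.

38 m

Observed coordinate differences: Δφ = -0.00432°, Δλ = -0.00078°.
Converting to metres (1° lat = 111000 m, cos φ = 0.672372): observed ΔN = -479.5 m, observed ΔE = -58.2 m.
Subtracting the expected shift leaves a residual of -479.5 − (-441.8) = -37.7 m north and -58.2 − (-64.9) = 6.7 m east.
Residual distance = √((-37.7)² + 6.7²) = 38.3 m.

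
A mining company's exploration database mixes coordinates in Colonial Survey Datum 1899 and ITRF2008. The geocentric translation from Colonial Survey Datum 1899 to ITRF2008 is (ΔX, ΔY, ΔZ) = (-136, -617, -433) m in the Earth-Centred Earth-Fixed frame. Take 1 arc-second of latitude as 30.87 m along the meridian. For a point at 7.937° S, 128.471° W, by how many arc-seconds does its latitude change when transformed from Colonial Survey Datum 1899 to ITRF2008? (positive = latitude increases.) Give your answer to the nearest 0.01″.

sin φ = -0.138084, cos φ = 0.990420, sin λ = -0.782923, cos λ = -0.622118.
North component: ΔN = −sin φ cos λ·ΔX − sin φ sin λ·ΔY + cos φ·ΔZ = −(-0.138084)(-0.622118)(-136) − (-0.138084)(-0.782923)(-617) + (0.990420)(-433) = -350.47 m.
1° of latitude spans 3600 × 30.87 = 111132 m, so Δφ = -350.47 / 111132 × 3600 = -11.353″.

Δφ = -11.35″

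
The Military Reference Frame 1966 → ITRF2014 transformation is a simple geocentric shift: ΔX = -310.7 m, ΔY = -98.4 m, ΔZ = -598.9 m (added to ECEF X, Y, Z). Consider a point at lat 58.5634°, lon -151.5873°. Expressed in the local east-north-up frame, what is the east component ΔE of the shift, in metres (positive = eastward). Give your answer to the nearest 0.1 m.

ΔE = -61.3 m

At φ = 58.5634°, λ = -151.5873°: sin φ = 0.853218, cos φ = 0.521555, sin λ = -0.475819, cos λ = -0.879543.
ΔE = −sin λ·ΔX + cos λ·ΔY = −(-0.475819)·(-310.7) + (-0.879543)·(-98.4) = -61.29 m.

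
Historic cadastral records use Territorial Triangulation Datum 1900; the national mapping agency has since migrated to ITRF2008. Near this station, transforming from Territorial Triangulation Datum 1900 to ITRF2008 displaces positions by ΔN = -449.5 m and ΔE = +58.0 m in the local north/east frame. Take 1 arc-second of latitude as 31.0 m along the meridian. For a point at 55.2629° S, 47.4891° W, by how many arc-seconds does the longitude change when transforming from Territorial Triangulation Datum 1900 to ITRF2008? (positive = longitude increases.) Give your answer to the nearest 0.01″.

At latitude -55.2629°, cos φ = 0.569812.
1″ of longitude at this latitude = 31.00 × cos φ = 17.6642 m, so Δλ = 58.0 / 17.6642 = 3.283″.

Δλ = 3.28″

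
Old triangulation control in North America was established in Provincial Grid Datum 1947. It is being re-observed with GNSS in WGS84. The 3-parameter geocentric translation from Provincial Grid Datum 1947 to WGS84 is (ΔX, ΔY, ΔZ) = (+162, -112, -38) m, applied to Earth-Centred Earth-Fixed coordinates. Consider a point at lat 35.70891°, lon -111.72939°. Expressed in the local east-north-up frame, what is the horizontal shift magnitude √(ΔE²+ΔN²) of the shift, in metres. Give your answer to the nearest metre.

200 m

At φ = 35.70891°, λ = -111.72939°: sin φ = 0.583667, cos φ = 0.811993, sin λ = -0.928943, cos λ = -0.370223.
ΔE = −sin λ·ΔX + cos λ·ΔY = −(-0.928943)·(162) + (-0.370223)·(-112) = 191.95 m.
ΔN = −sin φ cos λ·ΔX − sin φ sin λ·ΔY + cos φ·ΔZ = −(0.583667)(-0.370223)(162) − (0.583667)(-0.928943)(-112) + (0.811993)(-38) = -56.58 m.
Horizontal magnitude = √(ΔE² + ΔN²) = √(191.95² + (-56.58)²) = 200.12 m.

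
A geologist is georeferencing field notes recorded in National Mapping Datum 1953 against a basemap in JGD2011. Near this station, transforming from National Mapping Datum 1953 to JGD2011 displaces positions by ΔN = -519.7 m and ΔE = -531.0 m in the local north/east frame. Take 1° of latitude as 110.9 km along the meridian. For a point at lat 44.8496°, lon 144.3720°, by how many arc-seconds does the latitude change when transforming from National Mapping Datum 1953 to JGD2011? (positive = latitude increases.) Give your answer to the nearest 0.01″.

Δφ = -16.87″

1° of latitude = 110.9 km, so Δφ = -519.7 / 110900 = -0.0046862° = -16.870″.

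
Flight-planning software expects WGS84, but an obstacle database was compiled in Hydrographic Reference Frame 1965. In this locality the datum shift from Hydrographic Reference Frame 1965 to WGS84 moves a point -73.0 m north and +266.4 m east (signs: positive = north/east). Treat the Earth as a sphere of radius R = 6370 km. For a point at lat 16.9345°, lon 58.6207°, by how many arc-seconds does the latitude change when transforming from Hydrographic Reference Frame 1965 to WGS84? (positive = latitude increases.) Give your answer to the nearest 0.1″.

On a sphere of radius R, 1 rad of latitude = R, so Δφ = ΔN / R = -73.0 / 6370000 = -1.1460e-05 rad = -2.364″.

Δφ = -2.4″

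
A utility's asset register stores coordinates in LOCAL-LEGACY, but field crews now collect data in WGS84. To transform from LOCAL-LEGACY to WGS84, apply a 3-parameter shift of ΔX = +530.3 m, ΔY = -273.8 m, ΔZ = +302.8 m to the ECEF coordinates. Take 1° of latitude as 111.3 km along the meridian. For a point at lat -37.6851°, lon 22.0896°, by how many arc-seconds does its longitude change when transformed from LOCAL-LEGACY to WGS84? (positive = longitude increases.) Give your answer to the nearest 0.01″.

sin φ = -0.611321, cos φ = 0.791383, sin λ = 0.376056, cos λ = 0.926597.
East component: ΔE = −sin λ·ΔX + cos λ·ΔY = −(0.376056)(530.3) + (0.926597)(-273.8) = -453.12 m.
1° of latitude spans 111300 m; at latitude φ, 1° of longitude spans that × cos φ = 88080.9 m, so Δλ = -453.12 / 88080.9 × 3600 = -18.520″.

Δλ = -18.52″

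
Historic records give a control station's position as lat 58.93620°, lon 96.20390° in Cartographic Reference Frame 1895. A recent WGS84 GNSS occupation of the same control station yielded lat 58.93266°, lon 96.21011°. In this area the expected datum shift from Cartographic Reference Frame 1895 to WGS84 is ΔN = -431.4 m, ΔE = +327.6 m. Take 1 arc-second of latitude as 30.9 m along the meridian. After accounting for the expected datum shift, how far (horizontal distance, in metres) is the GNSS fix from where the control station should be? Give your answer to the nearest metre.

Observed coordinate differences: Δφ = -0.00354°, Δλ = +0.00621°.
Converting to metres (1° lat = 111240 m, cos φ = 0.515992): observed ΔN = -393.8 m, observed ΔE = 356.4 m.
Subtracting the expected shift leaves a residual of -393.8 − (-431.4) = 37.6 m north and 356.4 − (327.6) = 28.8 m east.
Residual distance = √(37.6² + 28.8²) = 47.4 m.

47 m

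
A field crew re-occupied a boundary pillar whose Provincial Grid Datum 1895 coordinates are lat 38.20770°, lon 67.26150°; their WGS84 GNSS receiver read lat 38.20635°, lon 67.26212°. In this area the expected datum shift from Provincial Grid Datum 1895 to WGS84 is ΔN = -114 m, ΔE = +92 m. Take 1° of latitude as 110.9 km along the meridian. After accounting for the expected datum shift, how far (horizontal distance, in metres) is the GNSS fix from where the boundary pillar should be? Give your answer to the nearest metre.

52 m

Observed coordinate differences: Δφ = -0.00135°, Δλ = +0.00062°.
Converting to metres (1° lat = 110900 m, cos φ = 0.785774): observed ΔN = -149.7 m, observed ΔE = 54.0 m.
Subtracting the expected shift leaves a residual of -149.7 − (-114) = -35.7 m north and 54.0 − (92) = -38.0 m east.
Residual distance = √((-35.7)² + (-38.0)²) = 52.1 m.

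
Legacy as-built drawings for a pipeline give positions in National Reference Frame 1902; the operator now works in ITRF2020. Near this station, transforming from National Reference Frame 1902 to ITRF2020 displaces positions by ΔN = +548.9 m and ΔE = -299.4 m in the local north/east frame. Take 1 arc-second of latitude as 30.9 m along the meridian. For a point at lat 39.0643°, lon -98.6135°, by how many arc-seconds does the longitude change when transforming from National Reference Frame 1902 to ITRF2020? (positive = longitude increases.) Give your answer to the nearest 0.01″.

Δλ = -12.48″

At latitude 39.0643°, cos φ = 0.776439.
1″ of longitude at this latitude = 30.90 × cos φ = 23.9920 m, so Δλ = -299.4 / 23.9920 = -12.479″.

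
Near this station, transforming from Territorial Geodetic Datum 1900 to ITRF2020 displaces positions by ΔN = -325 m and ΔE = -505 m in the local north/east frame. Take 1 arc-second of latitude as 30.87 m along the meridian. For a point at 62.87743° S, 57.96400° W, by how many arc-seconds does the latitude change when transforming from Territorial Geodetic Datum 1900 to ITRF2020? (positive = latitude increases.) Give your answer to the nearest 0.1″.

1″ of latitude = 30.87 m, so Δφ = -325.0 / 30.87 = -10.528″.

Δφ = -10.5″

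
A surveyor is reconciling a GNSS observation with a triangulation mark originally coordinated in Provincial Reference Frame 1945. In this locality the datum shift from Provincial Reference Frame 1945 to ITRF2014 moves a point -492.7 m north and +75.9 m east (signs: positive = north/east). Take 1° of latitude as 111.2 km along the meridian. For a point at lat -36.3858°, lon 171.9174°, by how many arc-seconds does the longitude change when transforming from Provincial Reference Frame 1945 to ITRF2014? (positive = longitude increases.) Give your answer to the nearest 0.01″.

Δλ = 3.05″

At latitude -36.3858°, cos φ = 0.805041.
1° of longitude at this latitude = 111.2 × cos φ = 89.52 km, so Δλ = 75.9 / 89520.5 = 0.0008479° = 3.052″.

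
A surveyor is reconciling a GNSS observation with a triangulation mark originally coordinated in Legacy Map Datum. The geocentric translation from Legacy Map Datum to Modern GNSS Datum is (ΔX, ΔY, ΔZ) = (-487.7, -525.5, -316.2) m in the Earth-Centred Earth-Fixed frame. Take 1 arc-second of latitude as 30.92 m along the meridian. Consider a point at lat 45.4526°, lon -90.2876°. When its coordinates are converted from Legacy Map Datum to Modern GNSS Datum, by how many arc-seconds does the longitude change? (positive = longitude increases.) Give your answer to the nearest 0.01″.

Δλ = -22.36″

sin φ = 0.712670, cos φ = 0.701499, sin λ = -0.999987, cos λ = -0.005020.
East component: ΔE = −sin λ·ΔX + cos λ·ΔY = −(-0.999987)(-487.7) + (-0.005020)(-525.5) = -485.06 m.
1° of latitude spans 3600 × 30.92 = 111312 m; at latitude φ, 1° of longitude spans that × cos φ = 78085.3 m, so Δλ = -485.06 / 78085.3 × 3600 = -22.363″.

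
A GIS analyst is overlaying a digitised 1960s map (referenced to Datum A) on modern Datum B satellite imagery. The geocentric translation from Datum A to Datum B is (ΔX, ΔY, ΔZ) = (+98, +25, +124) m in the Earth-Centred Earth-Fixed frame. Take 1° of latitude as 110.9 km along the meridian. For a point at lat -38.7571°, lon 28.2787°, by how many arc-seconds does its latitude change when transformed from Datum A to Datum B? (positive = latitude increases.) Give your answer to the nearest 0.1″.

sin φ = -0.626020, cos φ = 0.779807, sin λ = 0.473761, cos λ = 0.880654.
North component: ΔN = −sin φ cos λ·ΔX − sin φ sin λ·ΔY + cos φ·ΔZ = −(-0.626020)(0.880654)(98) − (-0.626020)(0.473761)(25) + (0.779807)(124) = 158.14 m.
1° of latitude spans 110900 m, so Δφ = 158.14 / 110900 × 3600 = 5.133″.

Δφ = 5.1″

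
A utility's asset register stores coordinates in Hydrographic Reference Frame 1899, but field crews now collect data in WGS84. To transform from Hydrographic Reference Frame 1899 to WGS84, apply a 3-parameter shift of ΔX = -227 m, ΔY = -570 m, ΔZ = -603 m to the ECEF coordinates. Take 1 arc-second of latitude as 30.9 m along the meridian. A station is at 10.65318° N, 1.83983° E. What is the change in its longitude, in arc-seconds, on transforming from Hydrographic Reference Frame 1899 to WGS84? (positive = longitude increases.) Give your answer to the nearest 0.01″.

sin φ = 0.184864, cos φ = 0.982764, sin λ = 0.032106, cos λ = 0.999484.
East component: ΔE = −sin λ·ΔX + cos λ·ΔY = −(0.032106)(-227) + (0.999484)(-570) = -562.42 m.
1° of latitude spans 3600 × 30.90 = 111240 m; at latitude φ, 1° of longitude spans that × cos φ = 109322.7 m, so Δλ = -562.42 / 109322.7 × 3600 = -18.520″.

Δλ = -18.52″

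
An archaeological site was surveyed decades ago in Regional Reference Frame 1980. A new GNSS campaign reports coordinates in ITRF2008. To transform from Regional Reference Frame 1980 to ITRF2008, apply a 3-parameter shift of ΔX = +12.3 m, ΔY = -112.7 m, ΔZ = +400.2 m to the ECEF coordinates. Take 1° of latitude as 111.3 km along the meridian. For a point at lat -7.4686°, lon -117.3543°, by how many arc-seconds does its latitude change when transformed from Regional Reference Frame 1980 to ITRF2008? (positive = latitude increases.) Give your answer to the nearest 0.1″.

Δφ = 13.2″

sin φ = -0.129983, cos φ = 0.991516, sin λ = -0.888182, cos λ = -0.459492.
North component: ΔN = −sin φ cos λ·ΔX − sin φ sin λ·ΔY + cos φ·ΔZ = −(-0.129983)(-0.459492)(12.3) − (-0.129983)(-0.888182)(-112.7) + (0.991516)(400.2) = 409.08 m.
1° of latitude spans 111300 m, so Δφ = 409.08 / 111300 × 3600 = 13.232″.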